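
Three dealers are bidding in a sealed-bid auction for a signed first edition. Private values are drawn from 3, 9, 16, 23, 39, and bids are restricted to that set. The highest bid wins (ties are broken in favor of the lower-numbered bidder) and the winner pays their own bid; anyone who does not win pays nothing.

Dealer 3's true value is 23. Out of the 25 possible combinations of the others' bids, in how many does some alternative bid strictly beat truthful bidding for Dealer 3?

4

Others bid (3, 3): truth gives 0; bid 9 gives 14 > 0. Violating.
Others bid (3, 9): truth gives 0; bid 16 gives 7 > 0. Violating.
Others bid (9, 3): truth gives 0; bid 16 gives 7 > 0. Violating.
Others bid (9, 9): truth gives 0; bid 16 gives 7 > 0. Violating.
Others bid (3, 16): truth gives 0; no alternative beats it.
Others bid (3, 23): truth gives 0; no alternative beats it.
(Checking all 25 profiles: 4 have a profitable deviation, 21 do not.)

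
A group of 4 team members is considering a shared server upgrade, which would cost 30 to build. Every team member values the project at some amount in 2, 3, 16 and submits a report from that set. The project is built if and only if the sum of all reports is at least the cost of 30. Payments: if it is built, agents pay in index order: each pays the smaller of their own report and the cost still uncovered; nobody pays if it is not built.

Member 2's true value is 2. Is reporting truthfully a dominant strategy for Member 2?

Yes

Check each profile of the others' reports and compare truth against every alternative report.
Others report (2, 16, 16): truth gives 0, best alternative gives -1.
Others report (3, 16, 16): truth gives 0, best alternative gives -1.
Others report (16, 2, 16): truth gives 0, best alternative gives -1.
Others report (16, 3, 16): truth gives 0, best alternative gives -1.
Others report (16, 16, 2): truth gives 0, best alternative gives -1.
Others report (16, 16, 3): truth gives 0, best alternative gives -1.
(Remaining 21 profiles checked similarly; truth is weakly best in each.)
In every case the truthful report is at least as good as any alternative, so it is a dominant strategy.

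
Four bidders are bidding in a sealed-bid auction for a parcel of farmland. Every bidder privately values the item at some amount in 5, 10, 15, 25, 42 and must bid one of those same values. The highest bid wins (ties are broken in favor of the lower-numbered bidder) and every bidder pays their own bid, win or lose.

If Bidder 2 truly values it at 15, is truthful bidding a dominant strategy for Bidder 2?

No

Consider the case where Bidder 1 bids 5, Bidder 3 bids 5 and Bidder 4 bids 5.
Truthful bid 15: wins, pays 15, utility 15 - 15 = 0.
Bid 10 instead: wins, pays 10, utility 15 - 10 = 5.
Since 5 > 0, bidding 10 is strictly better here, so truthful bidding is not dominant.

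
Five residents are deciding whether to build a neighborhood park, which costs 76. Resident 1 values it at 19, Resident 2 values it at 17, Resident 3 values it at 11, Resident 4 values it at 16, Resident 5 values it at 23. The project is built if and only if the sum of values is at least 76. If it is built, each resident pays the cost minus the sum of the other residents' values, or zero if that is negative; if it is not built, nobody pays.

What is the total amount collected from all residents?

36

Total value 86 ≥ cost 76, so it is built.
Resident 1: others sum to 67; max(0, 76 - 67) = 9.
Resident 2: others sum to 69; max(0, 76 - 69) = 7.
Resident 3: others sum to 75; max(0, 76 - 75) = 1.
Resident 4: others sum to 70; max(0, 76 - 70) = 6.
Resident 5: others sum to 63; max(0, 76 - 63) = 13.
Total collected = 9 + 7 + 1 + 6 + 13 = 36.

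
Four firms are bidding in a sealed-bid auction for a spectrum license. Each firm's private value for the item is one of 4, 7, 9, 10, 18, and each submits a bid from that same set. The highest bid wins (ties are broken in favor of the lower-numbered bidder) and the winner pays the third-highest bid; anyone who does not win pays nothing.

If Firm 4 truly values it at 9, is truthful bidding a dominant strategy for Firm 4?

No

Consider the case where Firm 1 bids 4, Firm 2 bids 4 and Firm 3 bids 9.
Truthful bid 9: loses, pays 0, utility 0.
Bid 10 instead: wins, pays 4, utility 9 - 4 = 5.
Since 5 > 0, bidding 10 is strictly better here, so truthful bidding is not dominant.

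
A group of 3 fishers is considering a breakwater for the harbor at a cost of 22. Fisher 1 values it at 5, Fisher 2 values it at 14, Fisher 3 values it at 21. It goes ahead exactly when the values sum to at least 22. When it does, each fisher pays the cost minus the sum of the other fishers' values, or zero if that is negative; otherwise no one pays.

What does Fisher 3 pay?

3

Total value 40 ≥ cost 22, so the project is built.
The other fishers' values sum to 19.
Cost minus that sum is 22 - 19 = 3.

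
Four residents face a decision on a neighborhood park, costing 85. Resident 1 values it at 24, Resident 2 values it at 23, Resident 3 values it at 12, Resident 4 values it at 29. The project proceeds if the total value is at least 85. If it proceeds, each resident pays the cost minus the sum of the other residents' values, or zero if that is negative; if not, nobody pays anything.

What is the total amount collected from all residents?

76

Total value 88 ≥ cost 85, so it is built.
Resident 1: others sum to 64; max(0, 85 - 64) = 21.
Resident 2: others sum to 65; max(0, 85 - 65) = 20.
Resident 3: others sum to 76; max(0, 85 - 76) = 9.
Resident 4: others sum to 59; max(0, 85 - 59) = 26.
Total collected = 21 + 20 + 9 + 26 = 76.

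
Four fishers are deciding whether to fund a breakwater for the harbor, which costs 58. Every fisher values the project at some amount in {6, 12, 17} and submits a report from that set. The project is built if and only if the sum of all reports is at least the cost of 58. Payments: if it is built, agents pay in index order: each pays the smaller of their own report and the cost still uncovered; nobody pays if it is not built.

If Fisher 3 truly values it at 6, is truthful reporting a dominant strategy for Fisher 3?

Check each profile of the others' reports and compare truth against every alternative report.
Others report (12, 17, 17): truth gives 0, best alternative gives -6.
Others report (17, 12, 17): truth gives 0, best alternative gives -6.
Others report (17, 17, 12): truth gives 0, best alternative gives -6.
Others report (17, 17, 17): truth gives 0, best alternative gives -6.
Others report (6, 6, 6): truth gives 0, best alternative gives 0.
Others report (6, 6, 12): truth gives 0, best alternative gives 0.
(Remaining 21 profiles checked similarly; truth is weakly best in each.)
In every case the truthful report is at least as good as any alternative, so it is a dominant strategy.

Yes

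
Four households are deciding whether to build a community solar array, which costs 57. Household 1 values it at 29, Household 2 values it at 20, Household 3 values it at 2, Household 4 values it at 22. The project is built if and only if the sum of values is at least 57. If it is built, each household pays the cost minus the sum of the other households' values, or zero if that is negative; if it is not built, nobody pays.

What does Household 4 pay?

6

Total value 73 ≥ cost 57, so the project is built.
The other households' values sum to 51.
Cost minus that sum is 57 - 51 = 6.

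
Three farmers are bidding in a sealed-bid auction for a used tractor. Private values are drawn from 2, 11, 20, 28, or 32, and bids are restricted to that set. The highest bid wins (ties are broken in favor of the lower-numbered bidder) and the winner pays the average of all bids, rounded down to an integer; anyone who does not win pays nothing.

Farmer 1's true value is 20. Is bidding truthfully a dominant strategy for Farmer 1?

Consider the case where Farmer 2 bids 2 and Farmer 3 bids 2.
Truthful bid 20: wins, pays 8, utility 20 - 8 = 12.
Bid 2 instead: wins, pays 2, utility 20 - 2 = 18.
Since 18 > 12, bidding 2 is strictly better here, so truthful bidding is not dominant.

No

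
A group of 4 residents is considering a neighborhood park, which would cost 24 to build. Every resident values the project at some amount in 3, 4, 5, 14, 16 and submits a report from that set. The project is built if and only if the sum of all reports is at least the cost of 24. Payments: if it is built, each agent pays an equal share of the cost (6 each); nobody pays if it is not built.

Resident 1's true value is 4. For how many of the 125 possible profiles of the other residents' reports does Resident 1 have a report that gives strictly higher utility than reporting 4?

3

Others report (3, 3, 14): truth gives -2; report 3 gives 0 > -2. Violating.
Others report (3, 14, 3): truth gives -2; report 3 gives 0 > -2. Violating.
Others report (14, 3, 3): truth gives -2; report 3 gives 0 > -2. Violating.
Others report (3, 3, 3): truth gives 0; no alternative beats it.
Others report (3, 3, 4): truth gives 0; no alternative beats it.
(Checking all 125 profiles: 3 have a profitable deviation, 122 do not.)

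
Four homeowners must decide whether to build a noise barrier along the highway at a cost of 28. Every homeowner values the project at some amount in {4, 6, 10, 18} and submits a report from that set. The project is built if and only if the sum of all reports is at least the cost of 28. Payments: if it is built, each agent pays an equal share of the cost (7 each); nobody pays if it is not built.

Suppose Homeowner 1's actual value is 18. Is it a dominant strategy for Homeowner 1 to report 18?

Check each profile of the others' reports and compare truth against every alternative report.
Others report (4, 4, 4): truth gives 11, best alternative gives 0.
Others report (4, 4, 6): truth gives 11, best alternative gives 0.
Others report (4, 6, 4): truth gives 11, best alternative gives 0.
Others report (4, 6, 6): truth gives 11, best alternative gives 0.
Others report (6, 4, 4): truth gives 11, best alternative gives 0.
Others report (6, 4, 6): truth gives 11, best alternative gives 0.
(Remaining 58 profiles checked similarly; truth is weakly best in each.)
In every case the truthful report is at least as good as any alternative, so it is a dominant strategy.

Yes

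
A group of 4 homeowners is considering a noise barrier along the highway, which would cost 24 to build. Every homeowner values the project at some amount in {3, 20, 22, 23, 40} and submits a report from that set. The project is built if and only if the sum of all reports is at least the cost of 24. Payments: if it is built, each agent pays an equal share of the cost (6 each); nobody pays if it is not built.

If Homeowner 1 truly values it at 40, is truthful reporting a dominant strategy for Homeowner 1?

Check each profile of the others' reports and compare truth against every alternative report.
Others report (3, 3, 3): truth gives 34, best alternative gives 34.
Others report (3, 3, 20): truth gives 34, best alternative gives 34.
Others report (3, 3, 22): truth gives 34, best alternative gives 34.
Others report (3, 3, 23): truth gives 34, best alternative gives 34.
Others report (3, 3, 40): truth gives 34, best alternative gives 34.
Others report (3, 20, 3): truth gives 34, best alternative gives 34.
(Remaining 119 profiles checked similarly; truth is weakly best in each.)
In every case the truthful report is at least as good as any alternative, so it is a dominant strategy.

Yes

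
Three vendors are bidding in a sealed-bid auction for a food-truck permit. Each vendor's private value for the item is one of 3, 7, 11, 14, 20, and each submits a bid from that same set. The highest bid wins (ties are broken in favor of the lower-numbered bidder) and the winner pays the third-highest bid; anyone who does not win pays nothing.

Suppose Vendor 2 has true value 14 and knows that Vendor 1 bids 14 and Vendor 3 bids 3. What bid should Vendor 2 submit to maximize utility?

Bid 3: loses, pays 0, utility 0.
Bid 7: loses, pays 0, utility 0.
Bid 11: loses, pays 0, utility 0.
Bid 14: loses, pays 0, utility 0.
Bid 20: wins, pays 3, utility 14 - 3 = 11.
The best choice is 20 with utility 11.

20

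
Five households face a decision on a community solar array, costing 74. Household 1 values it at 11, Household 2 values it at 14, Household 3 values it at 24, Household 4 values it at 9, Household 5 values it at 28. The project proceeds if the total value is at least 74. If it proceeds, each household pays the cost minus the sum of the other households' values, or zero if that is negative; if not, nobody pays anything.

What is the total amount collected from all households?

30

Total value 86 ≥ cost 74, so it is built.
Household 1: others sum to 75; max(0, 74 - 75) = 0.
Household 2: others sum to 72; max(0, 74 - 72) = 2.
Household 3: others sum to 62; max(0, 74 - 62) = 12.
Household 4: others sum to 77; max(0, 74 - 77) = 0.
Household 5: others sum to 58; max(0, 74 - 58) = 16.
Total collected = 0 + 2 + 12 + 0 + 16 = 30.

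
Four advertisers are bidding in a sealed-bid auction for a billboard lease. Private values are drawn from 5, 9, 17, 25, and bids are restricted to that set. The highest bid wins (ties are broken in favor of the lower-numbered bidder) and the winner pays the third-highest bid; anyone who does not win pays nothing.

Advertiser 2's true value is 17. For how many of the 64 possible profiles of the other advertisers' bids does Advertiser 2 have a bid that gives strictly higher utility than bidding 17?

12

Others bid (5, 5, 25): truth gives 0; bid 25 gives 12 > 0. Violating.
Others bid (5, 9, 25): truth gives 0; bid 25 gives 8 > 0. Violating.
Others bid (5, 25, 5): truth gives 0; bid 25 gives 12 > 0. Violating.
Others bid (5, 25, 9): truth gives 0; bid 25 gives 8 > 0. Violating.
Others bid (5, 5, 5): truth gives 12; no alternative beats it.
Others bid (5, 5, 9): truth gives 12; no alternative beats it.
(Checking all 64 profiles: 12 have a profitable deviation, 52 do not.)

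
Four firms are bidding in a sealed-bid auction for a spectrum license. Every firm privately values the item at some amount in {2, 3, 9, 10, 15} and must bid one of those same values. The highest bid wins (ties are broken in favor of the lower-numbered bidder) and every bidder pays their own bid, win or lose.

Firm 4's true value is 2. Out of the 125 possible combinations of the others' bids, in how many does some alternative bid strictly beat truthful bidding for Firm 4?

Others bid (2, 2, 2): truth gives -2; bid 3 gives -1 > -2. Violating.
Others bid (2, 2, 3): truth gives -2; no alternative beats it.
Others bid (2, 2, 9): truth gives -2; no alternative beats it.
(Checking all 125 profiles: 1 has a profitable deviation, 124 do not.)

1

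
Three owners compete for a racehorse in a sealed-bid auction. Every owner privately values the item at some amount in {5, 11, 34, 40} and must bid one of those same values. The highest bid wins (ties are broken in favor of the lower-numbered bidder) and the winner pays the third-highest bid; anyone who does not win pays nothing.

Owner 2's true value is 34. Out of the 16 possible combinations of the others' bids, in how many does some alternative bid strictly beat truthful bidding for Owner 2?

Others bid (5, 40): truth gives 0; bid 40 gives 29 > 0. Violating.
Others bid (11, 40): truth gives 0; bid 40 gives 23 > 0. Violating.
Others bid (34, 5): truth gives 0; bid 40 gives 29 > 0. Violating.
Others bid (34, 11): truth gives 0; bid 40 gives 23 > 0. Violating.
Others bid (5, 5): truth gives 29; no alternative beats it.
Others bid (5, 11): truth gives 29; no alternative beats it.
(Checking all 16 profiles: 4 have a profitable deviation, 12 do not.)

4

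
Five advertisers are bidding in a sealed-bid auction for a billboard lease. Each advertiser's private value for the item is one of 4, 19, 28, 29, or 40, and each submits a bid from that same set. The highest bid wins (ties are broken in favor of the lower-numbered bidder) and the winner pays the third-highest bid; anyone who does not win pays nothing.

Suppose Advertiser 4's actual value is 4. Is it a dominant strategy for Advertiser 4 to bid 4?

Yes

Check each profile of the others' bids and compare truth against every alternative bid.
Others bid (4, 4, 4, 4): truth gives 0, best alternative gives 0.
Others bid (4, 4, 4, 19): truth gives 0, best alternative gives 0.
Others bid (4, 4, 4, 28): truth gives 0, best alternative gives 0.
Others bid (4, 4, 4, 29): truth gives 0, best alternative gives 0.
Others bid (4, 4, 4, 40): truth gives 0, best alternative gives 0.
Others bid (4, 4, 19, 4): truth gives 0, best alternative gives 0.
(Remaining 619 profiles checked similarly; truth is weakly best in each.)
In every case the truthful bid is at least as good as any alternative, so it is a dominant strategy.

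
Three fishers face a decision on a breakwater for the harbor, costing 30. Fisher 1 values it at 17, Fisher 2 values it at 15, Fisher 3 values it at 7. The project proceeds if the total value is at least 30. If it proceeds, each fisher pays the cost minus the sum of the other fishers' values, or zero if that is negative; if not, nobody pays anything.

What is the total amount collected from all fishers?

14

Total value 39 ≥ cost 30, so it is built.
Fisher 1: others sum to 22; max(0, 30 - 22) = 8.
Fisher 2: others sum to 24; max(0, 30 - 24) = 6.
Fisher 3: others sum to 32; max(0, 30 - 32) = 0.
Total collected = 8 + 6 + 0 = 14.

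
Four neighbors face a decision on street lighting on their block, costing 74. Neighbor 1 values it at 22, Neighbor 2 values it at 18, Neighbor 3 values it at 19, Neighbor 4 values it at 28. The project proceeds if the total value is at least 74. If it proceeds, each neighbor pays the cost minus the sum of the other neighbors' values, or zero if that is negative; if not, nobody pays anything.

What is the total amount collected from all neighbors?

35

Total value 87 ≥ cost 74, so it is built.
Neighbor 1: others sum to 65; max(0, 74 - 65) = 9.
Neighbor 2: others sum to 69; max(0, 74 - 69) = 5.
Neighbor 3: others sum to 68; max(0, 74 - 68) = 6.
Neighbor 4: others sum to 59; max(0, 74 - 59) = 15.
Total collected = 9 + 5 + 6 + 15 = 35.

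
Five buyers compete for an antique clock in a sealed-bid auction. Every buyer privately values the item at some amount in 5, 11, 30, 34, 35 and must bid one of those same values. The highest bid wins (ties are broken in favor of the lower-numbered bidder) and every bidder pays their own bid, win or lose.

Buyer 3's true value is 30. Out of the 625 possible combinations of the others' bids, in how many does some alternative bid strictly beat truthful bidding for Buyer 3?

593

Others bid (5, 5, 5, 5): truth gives 0; bid 11 gives 19 > 0. Violating.
Others bid (5, 5, 5, 11): truth gives 0; bid 11 gives 19 > 0. Violating.
Others bid (5, 5, 5, 34): truth gives -30; bid 34 gives -4 > -30. Violating.
Others bid (5, 5, 5, 35): truth gives -30; bid 5 gives -5 > -30. Violating.
Others bid (5, 5, 5, 30): truth gives 0; no alternative beats it.
Others bid (5, 5, 11, 30): truth gives 0; no alternative beats it.
(Checking all 625 profiles: 593 have a profitable deviation, 32 do not.)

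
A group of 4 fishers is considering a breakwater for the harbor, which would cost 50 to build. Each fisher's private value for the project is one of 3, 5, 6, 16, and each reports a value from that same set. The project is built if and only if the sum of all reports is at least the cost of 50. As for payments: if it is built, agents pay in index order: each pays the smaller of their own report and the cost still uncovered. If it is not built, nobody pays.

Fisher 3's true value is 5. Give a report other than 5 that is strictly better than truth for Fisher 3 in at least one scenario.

Suppose Fisher 1 reports 16, Fisher 2 reports 16 and Fisher 4 reports 16.
Report 5: project built, pays 5, utility 5 - 5 = 0.
Report 3: project built, pays 3, utility 5 - 3 = 2.
So reporting 3 beats truth here (2 > 0).

3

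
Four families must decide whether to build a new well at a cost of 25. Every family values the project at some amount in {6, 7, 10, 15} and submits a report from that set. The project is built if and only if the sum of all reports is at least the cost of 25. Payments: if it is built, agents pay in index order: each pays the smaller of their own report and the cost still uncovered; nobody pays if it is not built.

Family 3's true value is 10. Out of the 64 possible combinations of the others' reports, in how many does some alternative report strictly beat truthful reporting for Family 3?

Others report (6, 6, 6): truth gives 0; report 7 gives 3 > 0. Violating.
Others report (6, 6, 7): truth gives 0; report 6 gives 4 > 0. Violating.
Others report (6, 6, 10): truth gives 0; report 6 gives 4 > 0. Violating.
Others report (6, 6, 15): truth gives 0; report 6 gives 4 > 0. Violating.
Others report (6, 15, 6): truth gives 6; no alternative beats it.
Others report (6, 15, 7): truth gives 6; no alternative beats it.
(Checking all 64 profiles: 32 have a profitable deviation, 32 do not.)

32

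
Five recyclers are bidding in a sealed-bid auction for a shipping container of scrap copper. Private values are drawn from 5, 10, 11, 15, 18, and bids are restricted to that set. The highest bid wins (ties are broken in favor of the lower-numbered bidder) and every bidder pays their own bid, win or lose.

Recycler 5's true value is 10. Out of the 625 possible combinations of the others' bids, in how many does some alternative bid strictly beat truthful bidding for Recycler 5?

Others bid (5, 5, 5, 10): truth gives -10; bid 11 gives -1 > -10. Violating.
Others bid (5, 5, 5, 11): truth gives -10; bid 5 gives -5 > -10. Violating.
Others bid (5, 5, 5, 15): truth gives -10; bid 5 gives -5 > -10. Violating.
Others bid (5, 5, 5, 18): truth gives -10; bid 5 gives -5 > -10. Violating.
Others bid (5, 5, 5, 5): truth gives 0; no alternative beats it.
(Checking all 625 profiles: 624 have a profitable deviation, 1 does not.)

624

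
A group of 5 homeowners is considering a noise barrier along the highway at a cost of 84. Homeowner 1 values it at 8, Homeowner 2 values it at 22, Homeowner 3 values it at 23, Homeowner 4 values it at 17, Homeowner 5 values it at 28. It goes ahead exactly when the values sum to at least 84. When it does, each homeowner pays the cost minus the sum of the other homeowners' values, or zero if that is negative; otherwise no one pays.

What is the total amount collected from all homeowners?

Total value 98 ≥ cost 84, so it is built.
Homeowner 1: others sum to 90; max(0, 84 - 90) = 0.
Homeowner 2: others sum to 76; max(0, 84 - 76) = 8.
Homeowner 3: others sum to 75; max(0, 84 - 75) = 9.
Homeowner 4: others sum to 81; max(0, 84 - 81) = 3.
Homeowner 5: others sum to 70; max(0, 84 - 70) = 14.
Total collected = 0 + 8 + 9 + 3 + 14 = 34.

34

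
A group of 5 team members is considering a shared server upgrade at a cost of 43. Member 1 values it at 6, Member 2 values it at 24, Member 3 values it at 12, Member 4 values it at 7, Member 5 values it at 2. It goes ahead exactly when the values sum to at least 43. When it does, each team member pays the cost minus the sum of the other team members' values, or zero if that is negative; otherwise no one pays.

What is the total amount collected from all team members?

Total value 51 ≥ cost 43, so it is built.
Member 1: others sum to 45; max(0, 43 - 45) = 0.
Member 2: others sum to 27; max(0, 43 - 27) = 16.
Member 3: others sum to 39; max(0, 43 - 39) = 4.
Member 4: others sum to 44; max(0, 43 - 44) = 0.
Member 5: others sum to 49; max(0, 43 - 49) = 0.
Total collected = 0 + 16 + 4 + 0 + 0 = 20.

20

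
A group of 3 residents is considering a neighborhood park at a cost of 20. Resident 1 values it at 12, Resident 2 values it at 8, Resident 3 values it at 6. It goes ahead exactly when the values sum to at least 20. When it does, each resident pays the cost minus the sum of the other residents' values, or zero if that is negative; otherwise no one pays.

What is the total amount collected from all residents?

8

Total value 26 ≥ cost 20, so it is built.
Resident 1: others sum to 14; max(0, 20 - 14) = 6.
Resident 2: others sum to 18; max(0, 20 - 18) = 2.
Resident 3: others sum to 20; max(0, 20 - 20) = 0.
Total collected = 6 + 2 + 0 = 8.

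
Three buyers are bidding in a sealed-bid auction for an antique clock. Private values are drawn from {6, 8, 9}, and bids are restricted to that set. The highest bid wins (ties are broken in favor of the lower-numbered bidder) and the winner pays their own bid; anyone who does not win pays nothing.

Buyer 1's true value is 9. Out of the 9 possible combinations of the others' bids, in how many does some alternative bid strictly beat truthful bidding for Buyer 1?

Others bid (6, 6): truth gives 0; bid 6 gives 3 > 0. Violating.
Others bid (6, 8): truth gives 0; bid 8 gives 1 > 0. Violating.
Others bid (8, 6): truth gives 0; bid 8 gives 1 > 0. Violating.
Others bid (8, 8): truth gives 0; bid 8 gives 1 > 0. Violating.
Others bid (6, 9): truth gives 0; no alternative beats it.
Others bid (8, 9): truth gives 0; no alternative beats it.
(Checking all 9 profiles: 4 have a profitable deviation, 5 do not.)

4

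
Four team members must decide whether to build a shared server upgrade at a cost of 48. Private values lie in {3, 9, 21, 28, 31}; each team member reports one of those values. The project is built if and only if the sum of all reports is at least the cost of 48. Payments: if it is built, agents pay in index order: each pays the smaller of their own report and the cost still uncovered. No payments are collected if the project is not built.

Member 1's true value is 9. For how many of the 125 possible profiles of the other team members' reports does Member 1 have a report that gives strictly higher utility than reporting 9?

Others report (3, 21, 21): truth gives 0; report 3 gives 6 > 0. Violating.
Others report (3, 21, 28): truth gives 0; report 3 gives 6 > 0. Violating.
Others report (3, 21, 31): truth gives 0; report 3 gives 6 > 0. Violating.
Others report (3, 28, 21): truth gives 0; report 3 gives 6 > 0. Violating.
Others report (3, 3, 3): truth gives 0; no alternative beats it.
Others report (3, 3, 9): truth gives 0; no alternative beats it.
(Checking all 125 profiles: 87 have a profitable deviation, 38 do not.)

87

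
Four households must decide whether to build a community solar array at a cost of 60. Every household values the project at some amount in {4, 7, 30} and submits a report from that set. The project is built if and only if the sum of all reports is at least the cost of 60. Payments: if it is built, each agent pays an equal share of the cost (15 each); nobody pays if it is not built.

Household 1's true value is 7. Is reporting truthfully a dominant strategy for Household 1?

Yes

Check each profile of the others' reports and compare truth against every alternative report.
Others report (4, 30, 30): truth gives -8, best alternative gives -8.
Others report (7, 30, 30): truth gives -8, best alternative gives -8.
Others report (30, 4, 30): truth gives -8, best alternative gives -8.
Others report (30, 7, 30): truth gives -8, best alternative gives -8.
Others report (30, 30, 4): truth gives -8, best alternative gives -8.
Others report (30, 30, 7): truth gives -8, best alternative gives -8.
(Remaining 21 profiles checked similarly; truth is weakly best in each.)
In every case the truthful report is at least as good as any alternative, so it is a dominant strategy.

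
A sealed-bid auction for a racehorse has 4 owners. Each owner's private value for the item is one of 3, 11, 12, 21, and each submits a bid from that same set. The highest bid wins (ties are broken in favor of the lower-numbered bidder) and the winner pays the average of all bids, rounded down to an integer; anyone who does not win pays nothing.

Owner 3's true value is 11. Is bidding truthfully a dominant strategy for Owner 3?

Consider the case where Owner 1 bids 3, Owner 2 bids 3 and Owner 4 bids 12.
Truthful bid 11: loses, pays 0, utility 0.
Bid 12 instead: wins, pays 7, utility 11 - 7 = 4.
Since 4 > 0, bidding 12 is strictly better here, so truthful bidding is not dominant.

No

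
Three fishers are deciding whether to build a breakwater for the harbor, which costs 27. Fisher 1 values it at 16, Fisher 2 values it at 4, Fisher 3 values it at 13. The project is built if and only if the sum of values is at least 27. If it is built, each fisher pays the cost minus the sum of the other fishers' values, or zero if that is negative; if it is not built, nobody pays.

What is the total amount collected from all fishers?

17

Total value 33 ≥ cost 27, so it is built.
Fisher 1: others sum to 17; max(0, 27 - 17) = 10.
Fisher 2: others sum to 29; max(0, 27 - 29) = 0.
Fisher 3: others sum to 20; max(0, 27 - 20) = 7.
Total collected = 10 + 0 + 7 = 17.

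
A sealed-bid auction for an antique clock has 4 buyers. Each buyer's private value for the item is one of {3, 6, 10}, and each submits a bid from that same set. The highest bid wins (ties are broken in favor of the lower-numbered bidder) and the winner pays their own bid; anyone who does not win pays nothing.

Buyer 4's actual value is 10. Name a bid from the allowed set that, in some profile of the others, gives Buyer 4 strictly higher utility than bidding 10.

6

Suppose Buyer 1 bids 3, Buyer 2 bids 3 and Buyer 3 bids 3.
Bid 10: wins, pays 10, utility 10 - 10 = 0.
Bid 6: wins, pays 6, utility 10 - 6 = 4.
So bidding 6 beats truth here (4 > 0).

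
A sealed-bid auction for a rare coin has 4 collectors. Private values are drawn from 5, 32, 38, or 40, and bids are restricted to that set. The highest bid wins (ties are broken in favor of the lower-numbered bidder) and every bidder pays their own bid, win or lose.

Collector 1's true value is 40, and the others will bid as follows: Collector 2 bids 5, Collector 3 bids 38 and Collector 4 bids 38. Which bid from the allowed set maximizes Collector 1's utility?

38

Bid 5: loses but pays 5, utility -5.
Bid 32: loses but pays 32, utility -32.
Bid 38: wins, pays 38, utility 40 - 38 = 2.
Bid 40: wins, pays 40, utility 40 - 40 = 0.
The best choice is 38 with utility 2.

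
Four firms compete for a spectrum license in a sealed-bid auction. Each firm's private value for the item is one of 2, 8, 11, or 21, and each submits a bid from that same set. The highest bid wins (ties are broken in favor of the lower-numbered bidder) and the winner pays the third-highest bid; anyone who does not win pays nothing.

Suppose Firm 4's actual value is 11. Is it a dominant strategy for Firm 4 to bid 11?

No

Consider the case where Firm 1 bids 2, Firm 2 bids 2 and Firm 3 bids 11.
Truthful bid 11: loses, pays 0, utility 0.
Bid 21 instead: wins, pays 2, utility 11 - 2 = 9.
Since 9 > 0, bidding 21 is strictly better here, so truthful bidding is not dominant.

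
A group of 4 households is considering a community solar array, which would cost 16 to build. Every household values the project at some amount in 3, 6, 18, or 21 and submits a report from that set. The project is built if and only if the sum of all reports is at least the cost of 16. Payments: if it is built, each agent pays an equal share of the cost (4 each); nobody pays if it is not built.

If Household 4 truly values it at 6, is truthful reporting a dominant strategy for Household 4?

Consider the case where Household 1 reports 3, Household 2 reports 3 and Household 3 reports 3.
Truthful report 6: project not built, utility 0.
Report 18 instead: project built, pays 4, utility 6 - 4 = 2.
Since 2 > 0, reporting 18 is strictly better here, so truthful reporting is not dominant.

No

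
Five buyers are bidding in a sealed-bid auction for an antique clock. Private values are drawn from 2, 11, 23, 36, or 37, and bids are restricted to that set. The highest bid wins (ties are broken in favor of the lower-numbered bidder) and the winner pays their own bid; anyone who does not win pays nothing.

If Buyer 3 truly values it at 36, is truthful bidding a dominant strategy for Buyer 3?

No

Consider the case where Buyer 1 bids 2, Buyer 2 bids 2, Buyer 4 bids 2 and Buyer 5 bids 2.
Truthful bid 36: wins, pays 36, utility 36 - 36 = 0.
Bid 11 instead: wins, pays 11, utility 36 - 11 = 25.
Since 25 > 0, bidding 11 is strictly better here, so truthful bidding is not dominant.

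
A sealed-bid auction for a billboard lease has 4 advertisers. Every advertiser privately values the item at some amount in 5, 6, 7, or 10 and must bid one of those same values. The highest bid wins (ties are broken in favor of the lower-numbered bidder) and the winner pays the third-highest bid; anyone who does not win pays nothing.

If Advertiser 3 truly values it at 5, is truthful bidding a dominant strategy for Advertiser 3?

Check each profile of the others' bids and compare truth against every alternative bid.
Others bid (5, 5, 5): truth gives 0, best alternative gives 0.
Others bid (5, 5, 6): truth gives 0, best alternative gives 0.
Others bid (5, 5, 7): truth gives 0, best alternative gives 0.
Others bid (5, 5, 10): truth gives 0, best alternative gives 0.
Others bid (5, 6, 5): truth gives 0, best alternative gives 0.
Others bid (5, 6, 6): truth gives 0, best alternative gives 0.
(Remaining 58 profiles checked similarly; truth is weakly best in each.)
In every case the truthful bid is at least as good as any alternative, so it is a dominant strategy.

Yes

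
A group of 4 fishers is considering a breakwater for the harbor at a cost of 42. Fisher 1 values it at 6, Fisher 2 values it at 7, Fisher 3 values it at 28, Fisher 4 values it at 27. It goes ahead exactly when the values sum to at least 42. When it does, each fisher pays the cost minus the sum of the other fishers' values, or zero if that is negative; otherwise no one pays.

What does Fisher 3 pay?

Total value 68 ≥ cost 42, so the project is built.
The other fishers' values sum to 40.
Cost minus that sum is 42 - 40 = 2.

2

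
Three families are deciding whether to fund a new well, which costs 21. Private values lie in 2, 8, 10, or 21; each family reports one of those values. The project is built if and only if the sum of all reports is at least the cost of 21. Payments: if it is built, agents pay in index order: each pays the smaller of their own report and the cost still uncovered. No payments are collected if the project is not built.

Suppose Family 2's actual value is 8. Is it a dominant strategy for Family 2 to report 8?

No

Consider the case where Family 1 reports 2 and Family 3 reports 21.
Truthful report 8: project built, pays 8, utility 8 - 8 = 0.
Report 2 instead: project built, pays 2, utility 8 - 2 = 6.
Since 6 > 0, reporting 2 is strictly better here, so truthful reporting is not dominant.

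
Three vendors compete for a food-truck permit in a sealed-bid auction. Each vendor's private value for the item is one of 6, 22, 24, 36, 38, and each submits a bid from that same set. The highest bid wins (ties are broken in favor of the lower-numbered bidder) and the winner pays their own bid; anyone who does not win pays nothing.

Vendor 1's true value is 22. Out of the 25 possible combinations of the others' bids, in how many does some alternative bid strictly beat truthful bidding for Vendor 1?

1

Others bid (6, 6): truth gives 0; bid 6 gives 16 > 0. Violating.
Others bid (6, 22): truth gives 0; no alternative beats it.
Others bid (6, 24): truth gives 0; no alternative beats it.
(Checking all 25 profiles: 1 has a profitable deviation, 24 do not.)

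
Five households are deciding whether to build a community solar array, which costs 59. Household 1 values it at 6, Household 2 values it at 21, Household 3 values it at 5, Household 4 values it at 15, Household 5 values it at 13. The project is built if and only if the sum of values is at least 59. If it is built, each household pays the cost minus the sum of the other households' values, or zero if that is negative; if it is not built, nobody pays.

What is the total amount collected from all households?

Total value 60 ≥ cost 59, so it is built.
Household 1: others sum to 54; max(0, 59 - 54) = 5.
Household 2: others sum to 39; max(0, 59 - 39) = 20.
Household 3: others sum to 55; max(0, 59 - 55) = 4.
Household 4: others sum to 45; max(0, 59 - 45) = 14.
Household 5: others sum to 47; max(0, 59 - 47) = 12.
Total collected = 5 + 20 + 4 + 14 + 12 = 55.

55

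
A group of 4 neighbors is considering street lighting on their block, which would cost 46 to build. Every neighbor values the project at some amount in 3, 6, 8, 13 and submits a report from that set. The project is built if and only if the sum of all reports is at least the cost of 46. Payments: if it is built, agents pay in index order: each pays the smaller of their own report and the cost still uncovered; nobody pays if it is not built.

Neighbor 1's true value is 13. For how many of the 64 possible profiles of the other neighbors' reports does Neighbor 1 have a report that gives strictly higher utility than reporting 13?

1

Others report (13, 13, 13): truth gives 0; report 8 gives 5 > 0. Violating.
Others report (3, 3, 3): truth gives 0; no alternative beats it.
Others report (3, 3, 6): truth gives 0; no alternative beats it.
(Checking all 64 profiles: 1 has a profitable deviation, 63 do not.)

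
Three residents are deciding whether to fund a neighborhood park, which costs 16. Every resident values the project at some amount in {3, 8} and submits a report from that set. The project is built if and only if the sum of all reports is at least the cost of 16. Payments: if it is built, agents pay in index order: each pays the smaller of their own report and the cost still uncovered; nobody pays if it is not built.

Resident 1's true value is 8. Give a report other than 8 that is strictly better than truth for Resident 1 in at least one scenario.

Suppose Resident 2 reports 8 and Resident 3 reports 8.
Report 8: project built, pays 8, utility 8 - 8 = 0.
Report 3: project built, pays 3, utility 8 - 3 = 5.
So reporting 3 beats truth here (5 > 0).

3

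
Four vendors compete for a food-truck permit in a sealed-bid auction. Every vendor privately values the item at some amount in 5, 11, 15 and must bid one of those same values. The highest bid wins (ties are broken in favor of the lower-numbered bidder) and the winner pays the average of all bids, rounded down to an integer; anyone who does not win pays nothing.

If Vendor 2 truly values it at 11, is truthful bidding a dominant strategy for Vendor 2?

No

Consider the case where Vendor 1 bids 5, Vendor 3 bids 5 and Vendor 4 bids 15.
Truthful bid 11: loses, pays 0, utility 0.
Bid 15 instead: wins, pays 10, utility 11 - 10 = 1.
Since 1 > 0, bidding 15 is strictly better here, so truthful bidding is not dominant.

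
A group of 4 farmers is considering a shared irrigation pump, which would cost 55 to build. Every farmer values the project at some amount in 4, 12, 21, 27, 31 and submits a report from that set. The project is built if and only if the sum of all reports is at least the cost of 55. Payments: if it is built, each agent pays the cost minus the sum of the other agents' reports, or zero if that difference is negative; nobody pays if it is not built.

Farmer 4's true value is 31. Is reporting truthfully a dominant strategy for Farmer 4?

Yes

Check each profile of the others' reports and compare truth against every alternative report.
Others report (4, 21, 31): truth gives 31, best alternative gives 31.
Others report (4, 27, 27): truth gives 31, best alternative gives 31.
Others report (4, 27, 31): truth gives 31, best alternative gives 31.
Others report (4, 31, 21): truth gives 31, best alternative gives 31.
Others report (4, 31, 27): truth gives 31, best alternative gives 31.
Others report (4, 31, 31): truth gives 31, best alternative gives 31.
(Remaining 119 profiles checked similarly; truth is weakly best in each.)
In every case the truthful report is at least as good as any alternative, so it is a dominant strategy.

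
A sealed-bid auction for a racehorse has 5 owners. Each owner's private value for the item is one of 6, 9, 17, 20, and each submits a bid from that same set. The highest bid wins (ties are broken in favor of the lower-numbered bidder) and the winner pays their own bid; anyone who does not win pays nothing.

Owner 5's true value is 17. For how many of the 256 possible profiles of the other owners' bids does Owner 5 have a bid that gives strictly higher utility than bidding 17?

1

Others bid (6, 6, 6, 6): truth gives 0; bid 9 gives 8 > 0. Violating.
Others bid (6, 6, 6, 9): truth gives 0; no alternative beats it.
Others bid (6, 6, 6, 17): truth gives 0; no alternative beats it.
(Checking all 256 profiles: 1 has a profitable deviation, 255 do not.)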